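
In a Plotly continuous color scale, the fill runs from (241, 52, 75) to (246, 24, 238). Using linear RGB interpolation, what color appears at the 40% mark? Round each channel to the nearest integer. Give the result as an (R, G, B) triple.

(243, 41, 140)

40% corresponds to t = 0.4.
R = 241 + 0.4 × (246 − 241) = 241 + 0.4 × 5 = 243 → 243
G = 52 + 0.4 × (24 − 52) = 52 + 0.4 × -28 = 40.8 → 41
B = 75 + 0.4 × (238 − 75) = 75 + 0.4 × 163 = 140.2 → 140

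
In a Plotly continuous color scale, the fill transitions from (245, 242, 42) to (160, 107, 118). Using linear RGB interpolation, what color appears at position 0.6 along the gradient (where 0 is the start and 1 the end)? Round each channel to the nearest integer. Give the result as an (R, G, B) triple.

(194, 161, 88)

R = 245 + 0.6 × (160 − 245) = 245 + 0.6 × -85 = 194 → 194
G = 242 + 0.6 × (107 − 242) = 242 + 0.6 × -135 = 161 → 161
B = 42 + 0.6 × (118 − 42) = 42 + 0.6 × 76 = 87.6 → 88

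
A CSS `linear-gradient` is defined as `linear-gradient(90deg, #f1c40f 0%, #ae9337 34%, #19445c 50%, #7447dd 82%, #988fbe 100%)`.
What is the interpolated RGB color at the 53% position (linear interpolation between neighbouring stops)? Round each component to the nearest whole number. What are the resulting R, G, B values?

(34, 68, 104)

53% lies between the 50% and 82% stops, so the local fraction is t = (53 − 50)/(82 − 50) = 3/32 ≈ 0.0938.
#19445c → (25, 68, 92); #7447dd → (116, 71, 221).
R = 25 + 0.0938 × (116 − 25) = 33.536 → 34
G = 68 + 0.0938 × (71 − 68) = 68.281 → 68
B = 92 + 0.0938 × (221 − 92) = 104.1 → 104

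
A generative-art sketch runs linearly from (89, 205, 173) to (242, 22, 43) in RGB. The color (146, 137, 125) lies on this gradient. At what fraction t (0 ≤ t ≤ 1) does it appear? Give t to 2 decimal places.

Invert the lerp on the G channel (largest span, 183): t = (137 − 205) / (22 − 205) = -68/-183 = 0.37158.
Check on R: (146 − 89)/(242 − 89) = 0.3725 ✓

0.37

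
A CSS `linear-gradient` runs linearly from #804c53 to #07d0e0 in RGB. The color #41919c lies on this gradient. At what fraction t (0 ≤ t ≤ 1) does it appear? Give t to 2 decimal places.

Invert the lerp on the B channel (largest span, 141): t = (156 − 83) / (224 − 83) = 73/141 = 0.51773.
Check on R: (65 − 128)/(7 − 128) = 0.5207 ✓

0.52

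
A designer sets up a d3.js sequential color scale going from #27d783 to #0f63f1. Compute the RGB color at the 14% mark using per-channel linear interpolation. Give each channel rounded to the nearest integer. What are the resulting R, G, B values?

(36, 199, 146)

#27d783 → (39, 215, 131); #0f63f1 → (15, 99, 241).
14% corresponds to t = 0.14.
R = 39 + 0.14 × (15 − 39) = 39 + 0.14 × -24 = 35.64 → 36
G = 215 + 0.14 × (99 − 215) = 215 + 0.14 × -116 = 198.76 → 199
B = 131 + 0.14 × (241 − 131) = 131 + 0.14 × 110 = 146.4 → 146
So the blended color is (36, 199, 146), about #24c792.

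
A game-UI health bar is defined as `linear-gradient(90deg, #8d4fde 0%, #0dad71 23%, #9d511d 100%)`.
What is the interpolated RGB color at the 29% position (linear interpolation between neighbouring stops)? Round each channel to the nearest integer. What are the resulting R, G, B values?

29% lies between the 23% and 100% stops, so the local fraction is t = (29 − 23)/(100 − 23) = 6/77 ≈ 0.0779.
#0dad71 → (13, 173, 113); #9d511d → (157, 81, 29).
R = 13 + 0.0779 × (157 − 13) = 24.218 → 24
G = 173 + 0.0779 × (81 − 173) = 165.833 → 166
B = 113 + 0.0779 × (29 − 113) = 106.456 → 106

(24, 166, 106)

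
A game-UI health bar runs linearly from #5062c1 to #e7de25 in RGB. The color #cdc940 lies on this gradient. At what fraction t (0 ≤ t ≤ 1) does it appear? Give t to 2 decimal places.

Invert the lerp on the B channel (largest span, 156): t = (64 − 193) / (37 − 193) = -129/-156 = 0.82692.
Check on R: (205 − 80)/(231 − 80) = 0.8278 ✓

0.83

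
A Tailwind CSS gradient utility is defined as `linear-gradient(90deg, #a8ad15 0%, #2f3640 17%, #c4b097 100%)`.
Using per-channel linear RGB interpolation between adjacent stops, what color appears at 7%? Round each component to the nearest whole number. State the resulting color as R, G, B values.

7% lies between the 0% and 17% stops, so the local fraction is t = (7 − 0)/(17 − 0) = 7/17 ≈ 0.4118.
#a8ad15 → (168, 173, 21); #2f3640 → (47, 54, 64).
R = 168 + 0.4118 × (47 − 168) = 118.172 → 118
G = 173 + 0.4118 × (54 − 173) = 123.996 → 124
B = 21 + 0.4118 × (64 − 21) = 38.707 → 39

(118, 124, 39)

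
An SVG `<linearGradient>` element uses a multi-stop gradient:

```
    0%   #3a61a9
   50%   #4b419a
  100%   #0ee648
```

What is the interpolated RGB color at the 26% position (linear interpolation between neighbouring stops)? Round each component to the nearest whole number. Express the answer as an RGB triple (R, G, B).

(67, 80, 161)

26% lies between the 0% and 50% stops, so the local fraction is t = (26 − 0)/(50 − 0) = 26/50 ≈ 0.52.
#3a61a9 → (58, 97, 169); #4b419a → (75, 65, 154).
R = 58 + 0.52 × (75 − 58) = 66.84 → 67
G = 97 + 0.52 × (65 − 97) = 80.36 → 80
B = 169 + 0.52 × (154 − 169) = 161.2 → 161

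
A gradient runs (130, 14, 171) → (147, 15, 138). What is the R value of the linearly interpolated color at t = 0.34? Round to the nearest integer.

R = 130 + 0.34 × (147 − 130) = 135.78 → 136

136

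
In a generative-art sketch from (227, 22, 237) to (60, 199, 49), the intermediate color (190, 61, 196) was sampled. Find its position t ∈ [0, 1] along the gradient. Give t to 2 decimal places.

Invert the lerp on the B channel (largest span, 188): t = (196 − 237) / (49 − 237) = -41/-188 = 0.21809.
Check on R: (190 − 227)/(60 − 227) = 0.2216 ✓

0.22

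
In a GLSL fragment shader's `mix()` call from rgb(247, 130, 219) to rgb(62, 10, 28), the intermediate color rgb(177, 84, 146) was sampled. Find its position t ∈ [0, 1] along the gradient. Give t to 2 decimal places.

Invert the lerp on the B channel (largest span, 191): t = (146 − 219) / (28 − 219) = -73/-191 = 0.3822.
Check on R: (177 − 247)/(62 − 247) = 0.3784 ✓

0.38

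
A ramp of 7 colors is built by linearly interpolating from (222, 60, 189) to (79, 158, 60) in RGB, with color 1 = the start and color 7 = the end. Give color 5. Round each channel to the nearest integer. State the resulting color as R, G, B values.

(127, 125, 103)

With 7 swatches and endpoints inclusive, swatch 5 sits at t = (5 − 1)/(7 − 1) = 4/6 ≈ 0.6667.
R = 222 + 0.6667 × (79 − 222) = 126.662 → 127
G = 60 + 0.6667 × (158 − 60) = 125.337 → 125
B = 189 + 0.6667 × (60 − 189) = 102.996 → 103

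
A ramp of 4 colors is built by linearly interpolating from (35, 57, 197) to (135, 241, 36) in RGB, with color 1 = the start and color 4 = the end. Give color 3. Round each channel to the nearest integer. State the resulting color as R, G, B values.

With 4 swatches and endpoints inclusive, swatch 3 sits at t = (3 − 1)/(4 − 1) = 2/3 ≈ 0.6667.
R = 35 + 0.6667 × (135 − 35) = 101.67 → 102
G = 57 + 0.6667 × (241 − 57) = 179.673 → 180
B = 197 + 0.6667 × (36 − 197) = 89.661 → 90

(102, 180, 90)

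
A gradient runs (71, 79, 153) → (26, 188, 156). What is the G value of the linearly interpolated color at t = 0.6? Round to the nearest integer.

144

G = 79 + 0.6 × (188 − 79) = 144.4 → 144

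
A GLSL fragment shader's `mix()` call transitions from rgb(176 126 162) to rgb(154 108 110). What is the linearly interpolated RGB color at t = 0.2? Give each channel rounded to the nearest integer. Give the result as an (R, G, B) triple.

(172, 122, 152)

R = 176 + 0.2 × (154 − 176) = 176 + 0.2 × -22 = 171.6 → 172
G = 126 + 0.2 × (108 − 126) = 126 + 0.2 × -18 = 122.4 → 122
B = 162 + 0.2 × (110 − 162) = 162 + 0.2 × -52 = 151.6 → 152
So the blended color is (172, 122, 152), about #ac7a98.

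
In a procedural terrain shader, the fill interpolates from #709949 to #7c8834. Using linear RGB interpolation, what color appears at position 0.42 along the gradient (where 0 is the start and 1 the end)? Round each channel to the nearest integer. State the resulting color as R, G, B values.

#709949 → (112, 153, 73); #7c8834 → (124, 136, 52).
R = 112 + 0.42 × (124 − 112) = 112 + 0.42 × 12 = 117.04 → 117
G = 153 + 0.42 × (136 − 153) = 153 + 0.42 × -17 = 145.86 → 146
B = 73 + 0.42 × (52 − 73) = 73 + 0.42 × -21 = 64.18 → 64

(117, 146, 64)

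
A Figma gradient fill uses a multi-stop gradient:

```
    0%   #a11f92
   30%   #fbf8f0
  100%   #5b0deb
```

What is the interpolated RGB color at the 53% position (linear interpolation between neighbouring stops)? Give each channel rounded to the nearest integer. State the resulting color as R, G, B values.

53% lies between the 30% and 100% stops, so the local fraction is t = (53 − 30)/(100 − 30) = 23/70 ≈ 0.3286.
#fbf8f0 → (251, 248, 240); #5b0deb → (91, 13, 235).
R = 251 + 0.3286 × (91 − 251) = 198.424 → 198
G = 248 + 0.3286 × (13 − 248) = 170.779 → 171
B = 240 + 0.3286 × (235 − 240) = 238.357 → 238

(198, 171, 238)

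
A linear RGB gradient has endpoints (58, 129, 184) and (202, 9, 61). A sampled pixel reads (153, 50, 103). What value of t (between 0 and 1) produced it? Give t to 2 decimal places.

0.66

Invert the lerp on the R channel (largest span, 144): t = (153 − 58) / (202 − 58) = 95/144 = 0.65972.
Check on G: (50 − 129)/(9 − 129) = 0.6583 ✓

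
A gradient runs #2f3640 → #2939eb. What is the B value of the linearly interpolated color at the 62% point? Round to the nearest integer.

170

B₁ = 64 (from #2f3640), B₂ = 235 (from #2939eb).
B = 64 + 0.62 × (235 − 64) = 170.02 → 170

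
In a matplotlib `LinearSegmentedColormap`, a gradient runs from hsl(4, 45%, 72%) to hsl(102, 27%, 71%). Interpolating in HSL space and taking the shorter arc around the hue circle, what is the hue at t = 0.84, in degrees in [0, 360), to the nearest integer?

Hue arc: Δh = 102 − 4 = 98° (|Δh| ≤ 180, already the shorter path).
H = 4 + 0.84 × (98) = 86.32 → 86°

86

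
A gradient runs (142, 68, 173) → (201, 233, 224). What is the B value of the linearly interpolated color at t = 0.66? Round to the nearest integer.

B = 173 + 0.66 × (224 − 173) = 206.66 → 207

207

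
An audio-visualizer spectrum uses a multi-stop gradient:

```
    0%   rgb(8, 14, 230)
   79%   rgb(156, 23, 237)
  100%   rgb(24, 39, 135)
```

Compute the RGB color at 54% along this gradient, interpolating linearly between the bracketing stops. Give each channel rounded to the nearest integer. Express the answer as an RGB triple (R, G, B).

54% lies between the 0% and 79% stops, so the local fraction is t = (54 − 0)/(79 − 0) = 54/79 ≈ 0.6835.
R = 8 + 0.6835 × (156 − 8) = 109.158 → 109
G = 14 + 0.6835 × (23 − 14) = 20.151 → 20
B = 230 + 0.6835 × (237 − 230) = 234.785 → 235

(109, 20, 235)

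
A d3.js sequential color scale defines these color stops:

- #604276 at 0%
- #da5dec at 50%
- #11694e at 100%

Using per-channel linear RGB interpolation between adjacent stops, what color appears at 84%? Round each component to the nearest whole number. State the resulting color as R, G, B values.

84% lies between the 50% and 100% stops, so the local fraction is t = (84 − 50)/(100 − 50) = 34/50 ≈ 0.68.
#da5dec → (218, 93, 236); #11694e → (17, 105, 78).
R = 218 + 0.68 × (17 − 218) = 81.32 → 81
G = 93 + 0.68 × (105 − 93) = 101.16 → 101
B = 236 + 0.68 × (78 − 236) = 128.56 → 129

(81, 101, 129)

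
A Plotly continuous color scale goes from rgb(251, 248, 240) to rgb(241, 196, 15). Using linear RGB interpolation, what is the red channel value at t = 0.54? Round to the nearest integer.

R = 251 + 0.54 × (241 − 251) = 245.6 → 246

246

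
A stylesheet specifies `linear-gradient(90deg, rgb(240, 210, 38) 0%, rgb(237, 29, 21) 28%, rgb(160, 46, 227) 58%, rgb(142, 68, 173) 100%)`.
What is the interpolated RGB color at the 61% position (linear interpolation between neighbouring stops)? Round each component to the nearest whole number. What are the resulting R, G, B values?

(159, 48, 223)

61% lies between the 58% and 100% stops, so the local fraction is t = (61 − 58)/(100 − 58) = 3/42 ≈ 0.0714.
R = 160 + 0.0714 × (142 − 160) = 158.715 → 159
G = 46 + 0.0714 × (68 − 46) = 47.571 → 48
B = 227 + 0.0714 × (173 − 227) = 223.144 → 223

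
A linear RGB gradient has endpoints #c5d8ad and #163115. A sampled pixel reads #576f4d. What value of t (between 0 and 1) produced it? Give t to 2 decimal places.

0.63

Invert the lerp on the R channel (largest span, 175): t = (87 − 197) / (22 − 197) = -110/-175 = 0.62857.
Check on G: (111 − 216)/(49 − 216) = 0.6287 ✓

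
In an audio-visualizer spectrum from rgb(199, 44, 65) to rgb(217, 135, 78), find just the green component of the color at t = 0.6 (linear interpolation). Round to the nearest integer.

G = 44 + 0.6 × (135 − 44) = 98.6 → 99

99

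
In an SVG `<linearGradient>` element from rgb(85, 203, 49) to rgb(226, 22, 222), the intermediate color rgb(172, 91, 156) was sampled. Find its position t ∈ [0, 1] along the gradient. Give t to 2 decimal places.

0.62

Invert the lerp on the G channel (largest span, 181): t = (91 − 203) / (22 − 203) = -112/-181 = 0.61878.
Check on R: (172 − 85)/(226 − 85) = 0.617 ✓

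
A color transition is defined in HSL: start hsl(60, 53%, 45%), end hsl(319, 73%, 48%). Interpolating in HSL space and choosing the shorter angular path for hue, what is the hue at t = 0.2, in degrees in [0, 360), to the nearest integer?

40

Hue: 319 − 60 = 259°, but |259| > 180 so the shorter arc goes the other way: Δh = 259 − 360 = -101°.
H = 60 + 0.2 × (-101) = 39.8 → 40°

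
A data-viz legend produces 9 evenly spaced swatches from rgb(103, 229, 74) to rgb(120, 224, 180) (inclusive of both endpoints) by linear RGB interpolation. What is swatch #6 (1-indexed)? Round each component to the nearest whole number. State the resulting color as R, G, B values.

With 9 swatches and endpoints inclusive, swatch 6 sits at t = (6 − 1)/(9 − 1) = 5/8 ≈ 0.625.
R = 103 + 0.625 × (120 − 103) = 113.625 → 114
G = 229 + 0.625 × (224 − 229) = 225.875 → 226
B = 74 + 0.625 × (180 − 74) = 140.25 → 140

(114, 226, 140)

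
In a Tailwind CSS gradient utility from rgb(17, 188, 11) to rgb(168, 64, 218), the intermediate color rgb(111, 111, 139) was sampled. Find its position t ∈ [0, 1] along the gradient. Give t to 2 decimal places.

0.62

Invert the lerp on the B channel (largest span, 207): t = (139 − 11) / (218 − 11) = 128/207 = 0.61836.
Check on R: (111 − 17)/(168 − 17) = 0.6225 ✓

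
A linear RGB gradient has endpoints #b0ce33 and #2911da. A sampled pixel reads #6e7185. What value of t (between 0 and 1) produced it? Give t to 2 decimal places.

0.49

Invert the lerp on the G channel (largest span, 189): t = (113 − 206) / (17 − 206) = -93/-189 = 0.49206.
Check on R: (110 − 176)/(41 − 176) = 0.4889 ✓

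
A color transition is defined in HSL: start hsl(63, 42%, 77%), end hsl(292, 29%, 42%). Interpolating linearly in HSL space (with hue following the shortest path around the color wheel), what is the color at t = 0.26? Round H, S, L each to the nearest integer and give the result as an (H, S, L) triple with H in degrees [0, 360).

Hue: 292 − 63 = 229°, but |229| > 180 so the shorter arc goes the other way: Δh = 229 − 360 = -131°.
H = 63 + 0.26 × (-131) = 28.94 → 29°
S = 42 + 0.26 × (29 − 42) = 38.62 → 39%
L = 77 + 0.26 × (42 − 77) = 67.9 → 68%

(29, 39, 68)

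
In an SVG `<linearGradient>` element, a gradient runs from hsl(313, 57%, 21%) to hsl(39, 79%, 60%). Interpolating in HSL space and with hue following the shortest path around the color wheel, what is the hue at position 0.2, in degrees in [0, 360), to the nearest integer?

330

Hue: 39 − 313 = -274°, but |-274| > 180 so the shorter arc goes the other way: Δh = -274 + 360 = 86°.
H = 313 + 0.2 × (86) = 330.2 → 330°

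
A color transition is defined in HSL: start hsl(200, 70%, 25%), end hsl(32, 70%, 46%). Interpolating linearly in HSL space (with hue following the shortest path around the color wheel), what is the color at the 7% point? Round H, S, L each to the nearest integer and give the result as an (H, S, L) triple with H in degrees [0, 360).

Hue arc: Δh = 32 − 200 = -168° (|Δh| ≤ 180, already the shorter path).
H = 200 + 0.07 × (-168) = 188.24 → 188°
S = 70 + 0.07 × (70 − 70) = 70 → 70%
L = 25 + 0.07 × (46 − 25) = 26.47 → 26%

(188, 70, 26)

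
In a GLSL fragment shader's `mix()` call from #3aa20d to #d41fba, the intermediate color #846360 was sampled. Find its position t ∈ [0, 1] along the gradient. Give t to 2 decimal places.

0.48

Invert the lerp on the B channel (largest span, 173): t = (96 − 13) / (186 − 13) = 83/173 = 0.47977.
Check on R: (132 − 58)/(212 − 58) = 0.4805 ✓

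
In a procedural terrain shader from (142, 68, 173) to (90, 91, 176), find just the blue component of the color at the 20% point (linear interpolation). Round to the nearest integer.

B = 173 + 0.2 × (176 − 173) = 173.6 → 174

174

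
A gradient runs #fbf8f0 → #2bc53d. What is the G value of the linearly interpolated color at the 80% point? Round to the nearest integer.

207

G₁ = 248 (from #fbf8f0), G₂ = 197 (from #2bc53d).
G = 248 + 0.8 × (197 − 248) = 207.2 → 207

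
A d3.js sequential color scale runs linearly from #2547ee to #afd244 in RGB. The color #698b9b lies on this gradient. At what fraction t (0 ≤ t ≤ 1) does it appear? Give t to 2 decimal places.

Invert the lerp on the B channel (largest span, 170): t = (155 − 238) / (68 − 238) = -83/-170 = 0.48824.
Check on R: (105 − 37)/(175 − 37) = 0.4928 ✓

0.49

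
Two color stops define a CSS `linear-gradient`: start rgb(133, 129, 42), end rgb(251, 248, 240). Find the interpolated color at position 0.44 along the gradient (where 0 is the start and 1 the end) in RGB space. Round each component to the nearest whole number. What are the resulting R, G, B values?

(185, 181, 129)

R = 133 + 0.44 × (251 − 133) = 133 + 0.44 × 118 = 184.92 → 185
G = 129 + 0.44 × (248 − 129) = 129 + 0.44 × 119 = 181.36 → 181
B = 42 + 0.44 × (240 − 42) = 42 + 0.44 × 198 = 129.12 → 129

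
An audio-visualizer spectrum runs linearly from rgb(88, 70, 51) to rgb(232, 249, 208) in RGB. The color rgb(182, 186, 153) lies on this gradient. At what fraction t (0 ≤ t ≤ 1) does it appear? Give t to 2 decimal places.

Invert the lerp on the G channel (largest span, 179): t = (186 − 70) / (249 − 70) = 116/179 = 0.64804.
Check on R: (182 − 88)/(232 − 88) = 0.6528 ✓

0.65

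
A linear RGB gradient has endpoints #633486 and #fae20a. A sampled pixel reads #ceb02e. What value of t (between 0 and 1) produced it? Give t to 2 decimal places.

0.71

Invert the lerp on the G channel (largest span, 174): t = (176 − 52) / (226 − 52) = 124/174 = 0.71264.
Check on R: (206 − 99)/(250 − 99) = 0.7086 ✓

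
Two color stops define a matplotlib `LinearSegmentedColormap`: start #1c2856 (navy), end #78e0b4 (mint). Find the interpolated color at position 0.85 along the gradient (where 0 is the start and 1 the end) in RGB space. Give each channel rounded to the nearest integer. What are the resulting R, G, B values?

(106, 196, 166)

#1c2856 → (28, 40, 86); #78e0b4 → (120, 224, 180).
R = 28 + 0.85 × (120 − 28) = 28 + 0.85 × 92 = 106.2 → 106
G = 40 + 0.85 × (224 − 40) = 40 + 0.85 × 184 = 196.4 → 196
B = 86 + 0.85 × (180 − 86) = 86 + 0.85 × 94 = 165.9 → 166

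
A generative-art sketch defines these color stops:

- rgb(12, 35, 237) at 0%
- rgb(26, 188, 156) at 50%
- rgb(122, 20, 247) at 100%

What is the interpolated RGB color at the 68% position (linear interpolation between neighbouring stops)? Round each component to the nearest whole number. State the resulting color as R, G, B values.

(61, 128, 189)

68% lies between the 50% and 100% stops, so the local fraction is t = (68 − 50)/(100 − 50) = 18/50 ≈ 0.36.
R = 26 + 0.36 × (122 − 26) = 60.56 → 61
G = 188 + 0.36 × (20 − 188) = 127.52 → 128
B = 156 + 0.36 × (247 − 156) = 188.76 → 189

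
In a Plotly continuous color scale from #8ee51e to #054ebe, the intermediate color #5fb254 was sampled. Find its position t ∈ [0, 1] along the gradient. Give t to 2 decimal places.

Invert the lerp on the B channel (largest span, 160): t = (84 − 30) / (190 − 30) = 54/160 = 0.3375.
Check on R: (95 − 142)/(5 − 142) = 0.3431 ✓

0.34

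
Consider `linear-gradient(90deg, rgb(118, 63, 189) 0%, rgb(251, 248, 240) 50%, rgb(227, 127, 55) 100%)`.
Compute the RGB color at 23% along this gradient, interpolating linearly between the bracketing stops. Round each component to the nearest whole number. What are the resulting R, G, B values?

(179, 148, 212)

23% lies between the 0% and 50% stops, so the local fraction is t = (23 − 0)/(50 − 0) = 23/50 ≈ 0.46.
R = 118 + 0.46 × (251 − 118) = 179.18 → 179
G = 63 + 0.46 × (248 − 63) = 148.1 → 148
B = 189 + 0.46 × (240 − 189) = 212.46 → 212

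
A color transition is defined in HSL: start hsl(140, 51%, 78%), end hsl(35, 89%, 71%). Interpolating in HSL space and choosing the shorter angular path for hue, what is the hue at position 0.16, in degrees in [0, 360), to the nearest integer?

Hue arc: Δh = 35 − 140 = -105° (|Δh| ≤ 180, already the shorter path).
H = 140 + 0.16 × (-105) = 123.2 → 123°

123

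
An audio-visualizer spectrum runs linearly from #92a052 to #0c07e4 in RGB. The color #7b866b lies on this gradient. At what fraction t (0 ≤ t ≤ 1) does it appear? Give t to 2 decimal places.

Invert the lerp on the G channel (largest span, 153): t = (134 − 160) / (7 − 160) = -26/-153 = 0.16993.
Check on R: (123 − 146)/(12 − 146) = 0.1716 ✓

0.17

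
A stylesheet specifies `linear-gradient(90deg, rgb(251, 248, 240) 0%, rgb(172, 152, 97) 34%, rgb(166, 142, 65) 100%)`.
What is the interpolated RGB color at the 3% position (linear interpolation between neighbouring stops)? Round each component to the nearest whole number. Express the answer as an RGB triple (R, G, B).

3% lies between the 0% and 34% stops, so the local fraction is t = (3 − 0)/(34 − 0) = 3/34 ≈ 0.0882.
R = 251 + 0.0882 × (172 − 251) = 244.032 → 244
G = 248 + 0.0882 × (152 − 248) = 239.533 → 240
B = 240 + 0.0882 × (97 − 240) = 227.387 → 227

(244, 240, 227)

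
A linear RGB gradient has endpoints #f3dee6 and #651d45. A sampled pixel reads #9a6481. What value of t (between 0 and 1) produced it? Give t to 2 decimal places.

0.63

Invert the lerp on the G channel (largest span, 193): t = (100 − 222) / (29 − 222) = -122/-193 = 0.63212.
Check on R: (154 − 243)/(101 − 243) = 0.6268 ✓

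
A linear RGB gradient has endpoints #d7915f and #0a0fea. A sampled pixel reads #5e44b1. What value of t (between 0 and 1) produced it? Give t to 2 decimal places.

0.59

Invert the lerp on the R channel (largest span, 205): t = (94 − 215) / (10 − 215) = -121/-205 = 0.59024.
Check on G: (68 − 145)/(15 − 145) = 0.5923 ✓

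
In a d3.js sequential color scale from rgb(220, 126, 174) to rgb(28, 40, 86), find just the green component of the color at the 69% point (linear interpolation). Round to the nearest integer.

67

G = 126 + 0.69 × (40 − 126) = 66.66 → 67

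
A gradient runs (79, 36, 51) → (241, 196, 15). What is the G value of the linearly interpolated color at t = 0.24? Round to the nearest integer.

74

G = 36 + 0.24 × (196 − 36) = 74.4 → 74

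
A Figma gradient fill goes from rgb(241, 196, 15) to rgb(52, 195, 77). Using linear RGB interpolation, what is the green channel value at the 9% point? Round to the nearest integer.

196

G = 196 + 0.09 × (195 − 196) = 195.91 → 196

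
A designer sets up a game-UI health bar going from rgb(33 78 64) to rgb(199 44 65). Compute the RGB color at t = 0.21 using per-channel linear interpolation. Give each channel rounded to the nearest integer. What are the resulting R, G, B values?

R = 33 + 0.21 × (199 − 33) = 33 + 0.21 × 166 = 67.86 → 68
G = 78 + 0.21 × (44 − 78) = 78 + 0.21 × -34 = 70.86 → 71
B = 64 + 0.21 × (65 − 64) = 64 + 0.21 × 1 = 64.21 → 64
So the blended color is (68, 71, 64), about #444740.

(68, 71, 64)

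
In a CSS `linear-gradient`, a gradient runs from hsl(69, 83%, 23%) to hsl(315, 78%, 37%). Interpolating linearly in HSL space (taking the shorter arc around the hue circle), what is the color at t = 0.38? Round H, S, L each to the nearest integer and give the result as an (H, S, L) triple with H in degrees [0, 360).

(26, 81, 28)

Hue: 315 − 69 = 246°, but |246| > 180 so the shorter arc goes the other way: Δh = 246 − 360 = -114°.
H = 69 + 0.38 × (-114) = 25.68 → 26°
S = 83 + 0.38 × (78 − 83) = 81.1 → 81%
L = 23 + 0.38 × (37 − 23) = 28.32 → 28%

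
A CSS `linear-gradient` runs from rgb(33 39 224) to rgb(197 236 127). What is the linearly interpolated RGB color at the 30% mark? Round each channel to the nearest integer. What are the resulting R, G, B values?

30% corresponds to t = 0.3.
R = 33 + 0.3 × (197 − 33) = 33 + 0.3 × 164 = 82.2 → 82
G = 39 + 0.3 × (236 − 39) = 39 + 0.3 × 197 = 98.1 → 98
B = 224 + 0.3 × (127 − 224) = 224 + 0.3 × -97 = 194.9 → 195

(82, 98, 195)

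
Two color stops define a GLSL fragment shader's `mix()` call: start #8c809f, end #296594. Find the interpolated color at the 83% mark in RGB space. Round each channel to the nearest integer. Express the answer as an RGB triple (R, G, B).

#8c809f → (140, 128, 159); #296594 → (41, 101, 148).
83% corresponds to t = 0.83.
R = 140 + 0.83 × (41 − 140) = 140 + 0.83 × -99 = 57.83 → 58
G = 128 + 0.83 × (101 − 128) = 128 + 0.83 × -27 = 105.59 → 106
B = 159 + 0.83 × (148 − 159) = 159 + 0.83 × -11 = 149.87 → 150

(58, 106, 150)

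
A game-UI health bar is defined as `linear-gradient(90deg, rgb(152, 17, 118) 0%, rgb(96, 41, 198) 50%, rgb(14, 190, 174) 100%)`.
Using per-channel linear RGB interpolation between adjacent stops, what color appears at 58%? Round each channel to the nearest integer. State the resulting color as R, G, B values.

58% lies between the 50% and 100% stops, so the local fraction is t = (58 − 50)/(100 − 50) = 8/50 ≈ 0.16.
R = 96 + 0.16 × (14 − 96) = 82.88 → 83
G = 41 + 0.16 × (190 − 41) = 64.84 → 65
B = 198 + 0.16 × (174 − 198) = 194.16 → 194

(83, 65, 194)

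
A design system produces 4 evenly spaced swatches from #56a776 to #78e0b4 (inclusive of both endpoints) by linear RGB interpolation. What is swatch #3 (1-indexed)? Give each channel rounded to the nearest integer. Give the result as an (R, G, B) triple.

(109, 205, 159)

With 4 swatches and endpoints inclusive, swatch 3 sits at t = (3 − 1)/(4 − 1) = 2/3 ≈ 0.6667.
#56a776 → (86, 167, 118); #78e0b4 → (120, 224, 180).
R = 86 + 0.6667 × (120 − 86) = 108.668 → 109
G = 167 + 0.6667 × (224 − 167) = 205.002 → 205
B = 118 + 0.6667 × (180 − 118) = 159.335 → 159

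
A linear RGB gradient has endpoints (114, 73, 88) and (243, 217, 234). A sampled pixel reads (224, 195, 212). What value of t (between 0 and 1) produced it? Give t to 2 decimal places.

0.85

Invert the lerp on the B channel (largest span, 146): t = (212 − 88) / (234 − 88) = 124/146 = 0.84932.
Check on R: (224 − 114)/(243 − 114) = 0.8527 ✓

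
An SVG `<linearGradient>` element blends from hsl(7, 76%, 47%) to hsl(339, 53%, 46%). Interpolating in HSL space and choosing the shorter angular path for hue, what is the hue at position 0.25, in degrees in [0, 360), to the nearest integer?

0

Hue: 339 − 7 = 332°, but |332| > 180 so the shorter arc goes the other way: Δh = 332 − 360 = -28°.
H = 7 + 0.25 × (-28) = 0 → 0°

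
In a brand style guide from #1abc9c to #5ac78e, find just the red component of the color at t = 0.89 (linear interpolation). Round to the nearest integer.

R₁ = 26 (from #1abc9c), R₂ = 90 (from #5ac78e).
R = 26 + 0.89 × (90 − 26) = 82.96 → 83

83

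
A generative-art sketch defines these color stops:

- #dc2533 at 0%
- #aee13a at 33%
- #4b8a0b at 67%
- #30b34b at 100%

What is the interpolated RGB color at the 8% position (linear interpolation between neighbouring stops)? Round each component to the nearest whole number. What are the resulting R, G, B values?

8% lies between the 0% and 33% stops, so the local fraction is t = (8 − 0)/(33 − 0) = 8/33 ≈ 0.2424.
#dc2533 → (220, 37, 51); #aee13a → (174, 225, 58).
R = 220 + 0.2424 × (174 − 220) = 208.85 → 209
G = 37 + 0.2424 × (225 − 37) = 82.571 → 83
B = 51 + 0.2424 × (58 − 51) = 52.697 → 53

(209, 83, 53)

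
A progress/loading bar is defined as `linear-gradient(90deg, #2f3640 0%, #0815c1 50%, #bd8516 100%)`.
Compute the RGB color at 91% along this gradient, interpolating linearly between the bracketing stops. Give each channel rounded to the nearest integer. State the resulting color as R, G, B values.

91% lies between the 50% and 100% stops, so the local fraction is t = (91 − 50)/(100 − 50) = 41/50 ≈ 0.82.
#0815c1 → (8, 21, 193); #bd8516 → (189, 133, 22).
R = 8 + 0.82 × (189 − 8) = 156.42 → 156
G = 21 + 0.82 × (133 − 21) = 112.84 → 113
B = 193 + 0.82 × (22 − 193) = 52.78 → 53

(156, 113, 53)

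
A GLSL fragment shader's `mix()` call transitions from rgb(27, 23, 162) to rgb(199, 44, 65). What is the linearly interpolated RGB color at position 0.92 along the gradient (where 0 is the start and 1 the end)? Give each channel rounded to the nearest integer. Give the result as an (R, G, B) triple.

R = 27 + 0.92 × (199 − 27) = 27 + 0.92 × 172 = 185.24 → 185
G = 23 + 0.92 × (44 − 23) = 23 + 0.92 × 21 = 42.32 → 42
B = 162 + 0.92 × (65 − 162) = 162 + 0.92 × -97 = 72.76 → 73
So the blended color is (185, 42, 73), about #b92a49.

(185, 42, 73)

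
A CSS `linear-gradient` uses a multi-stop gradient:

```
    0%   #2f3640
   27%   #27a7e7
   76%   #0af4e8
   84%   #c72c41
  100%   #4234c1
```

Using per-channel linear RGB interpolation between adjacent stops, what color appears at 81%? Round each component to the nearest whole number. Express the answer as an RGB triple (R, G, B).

(128, 119, 128)

81% lies between the 76% and 84% stops, so the local fraction is t = (81 − 76)/(84 − 76) = 5/8 ≈ 0.625.
#0af4e8 → (10, 244, 232); #c72c41 → (199, 44, 65).
R = 10 + 0.625 × (199 − 10) = 128.125 → 128
G = 244 + 0.625 × (44 − 244) = 119 → 119
B = 232 + 0.625 × (65 − 232) = 127.625 → 128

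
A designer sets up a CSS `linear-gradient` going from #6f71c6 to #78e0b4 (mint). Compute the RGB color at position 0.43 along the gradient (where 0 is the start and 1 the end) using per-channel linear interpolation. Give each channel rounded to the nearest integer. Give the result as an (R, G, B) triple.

(115, 161, 190)

#6f71c6 → (111, 113, 198); #78e0b4 → (120, 224, 180).
R = 111 + 0.43 × (120 − 111) = 111 + 0.43 × 9 = 114.87 → 115
G = 113 + 0.43 × (224 − 113) = 113 + 0.43 × 111 = 160.73 → 161
B = 198 + 0.43 × (180 − 198) = 198 + 0.43 × -18 = 190.26 → 190
So the blended color is (115, 161, 190), about #73a1be.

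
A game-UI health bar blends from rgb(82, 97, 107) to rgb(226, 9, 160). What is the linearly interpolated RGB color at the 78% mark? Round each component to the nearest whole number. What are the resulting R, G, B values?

(194, 28, 148)

78% corresponds to t = 0.78.
R = 82 + 0.78 × (226 − 82) = 82 + 0.78 × 144 = 194.32 → 194
G = 97 + 0.78 × (9 − 97) = 97 + 0.78 × -88 = 28.36 → 28
B = 107 + 0.78 × (160 − 107) = 107 + 0.78 × 53 = 148.34 → 148
So the blended color is (194, 28, 148), about #c21c94.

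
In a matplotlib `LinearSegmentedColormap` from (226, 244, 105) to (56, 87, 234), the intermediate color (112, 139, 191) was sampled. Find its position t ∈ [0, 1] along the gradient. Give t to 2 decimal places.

Invert the lerp on the R channel (largest span, 170): t = (112 − 226) / (56 − 226) = -114/-170 = 0.67059.
Check on G: (139 − 244)/(87 − 244) = 0.6688 ✓

0.67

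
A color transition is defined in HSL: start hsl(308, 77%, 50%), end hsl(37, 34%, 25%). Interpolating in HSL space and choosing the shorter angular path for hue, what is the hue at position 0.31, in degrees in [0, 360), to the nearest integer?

336

Hue: 37 − 308 = -271°, but |-271| > 180 so the shorter arc goes the other way: Δh = -271 + 360 = 89°.
H = 308 + 0.31 × (89) = 335.59 → 336°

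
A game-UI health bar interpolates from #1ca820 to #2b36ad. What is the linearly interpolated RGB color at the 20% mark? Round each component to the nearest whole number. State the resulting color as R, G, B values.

(31, 145, 60)

#1ca820 → (28, 168, 32); #2b36ad → (43, 54, 173).
20% corresponds to t = 0.2.
R = 28 + 0.2 × (43 − 28) = 28 + 0.2 × 15 = 31 → 31
G = 168 + 0.2 × (54 − 168) = 168 + 0.2 × -114 = 145.2 → 145
B = 32 + 0.2 × (173 − 32) = 32 + 0.2 × 141 = 60.2 → 60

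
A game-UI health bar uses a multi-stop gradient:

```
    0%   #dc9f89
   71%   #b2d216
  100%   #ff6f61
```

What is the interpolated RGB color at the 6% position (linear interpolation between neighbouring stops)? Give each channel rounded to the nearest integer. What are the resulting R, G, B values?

(216, 163, 127)

6% lies between the 0% and 71% stops, so the local fraction is t = (6 − 0)/(71 − 0) = 6/71 ≈ 0.0845.
#dc9f89 → (220, 159, 137); #b2d216 → (178, 210, 22).
R = 220 + 0.0845 × (178 − 220) = 216.451 → 216
G = 159 + 0.0845 × (210 − 159) = 163.31 → 163
B = 137 + 0.0845 × (22 − 137) = 127.282 → 127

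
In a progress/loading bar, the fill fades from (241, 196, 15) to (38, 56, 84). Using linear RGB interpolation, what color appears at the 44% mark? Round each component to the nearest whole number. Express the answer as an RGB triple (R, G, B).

44% corresponds to t = 0.44.
R = 241 + 0.44 × (38 − 241) = 241 + 0.44 × -203 = 151.68 → 152
G = 196 + 0.44 × (56 − 196) = 196 + 0.44 × -140 = 134.4 → 134
B = 15 + 0.44 × (84 − 15) = 15 + 0.44 × 69 = 45.36 → 45

(152, 134, 45)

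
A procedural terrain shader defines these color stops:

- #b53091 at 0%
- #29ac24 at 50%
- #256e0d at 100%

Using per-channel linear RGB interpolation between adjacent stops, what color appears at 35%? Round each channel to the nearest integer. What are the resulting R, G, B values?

35% lies between the 0% and 50% stops, so the local fraction is t = (35 − 0)/(50 − 0) = 35/50 ≈ 0.7.
#b53091 → (181, 48, 145); #29ac24 → (41, 172, 36).
R = 181 + 0.7 × (41 − 181) = 83 → 83
G = 48 + 0.7 × (172 − 48) = 134.8 → 135
B = 145 + 0.7 × (36 − 145) = 68.7 → 69

(83, 135, 69)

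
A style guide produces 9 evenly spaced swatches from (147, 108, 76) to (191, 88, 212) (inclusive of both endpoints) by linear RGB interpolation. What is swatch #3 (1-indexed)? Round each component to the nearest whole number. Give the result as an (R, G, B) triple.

With 9 swatches and endpoints inclusive, swatch 3 sits at t = (3 − 1)/(9 − 1) = 2/8 ≈ 0.25.
R = 147 + 0.25 × (191 − 147) = 158 → 158
G = 108 + 0.25 × (88 − 108) = 103 → 103
B = 76 + 0.25 × (212 − 76) = 110 → 110

(158, 103, 110)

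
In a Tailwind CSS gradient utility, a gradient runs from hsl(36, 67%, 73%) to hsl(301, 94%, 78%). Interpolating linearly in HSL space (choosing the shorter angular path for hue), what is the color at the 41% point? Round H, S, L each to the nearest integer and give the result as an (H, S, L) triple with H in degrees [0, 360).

(357, 78, 75)

Hue: 301 − 36 = 265°, but |265| > 180 so the shorter arc goes the other way: Δh = 265 − 360 = -95°.
H = 36 + 0.41 × (-95) = -2.95 → -3 → -3 mod 360 = 357°
S = 67 + 0.41 × (94 − 67) = 78.07 → 78%
L = 73 + 0.41 × (78 − 73) = 75.05 → 75%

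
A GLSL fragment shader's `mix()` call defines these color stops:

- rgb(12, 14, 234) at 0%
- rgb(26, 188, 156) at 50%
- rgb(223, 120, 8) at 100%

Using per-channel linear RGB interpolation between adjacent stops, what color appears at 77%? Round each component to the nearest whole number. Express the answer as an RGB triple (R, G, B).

77% lies between the 50% and 100% stops, so the local fraction is t = (77 − 50)/(100 − 50) = 27/50 ≈ 0.54.
R = 26 + 0.54 × (223 − 26) = 132.38 → 132
G = 188 + 0.54 × (120 − 188) = 151.28 → 151
B = 156 + 0.54 × (8 − 156) = 76.08 → 76

(132, 151, 76)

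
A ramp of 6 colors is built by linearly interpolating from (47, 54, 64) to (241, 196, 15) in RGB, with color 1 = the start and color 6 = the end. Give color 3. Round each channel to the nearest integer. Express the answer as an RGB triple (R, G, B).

(125, 111, 44)

With 6 swatches and endpoints inclusive, swatch 3 sits at t = (3 − 1)/(6 − 1) = 2/5 ≈ 0.4.
R = 47 + 0.4 × (241 − 47) = 124.6 → 125
G = 54 + 0.4 × (196 − 54) = 110.8 → 111
B = 64 + 0.4 × (15 − 64) = 44.4 → 44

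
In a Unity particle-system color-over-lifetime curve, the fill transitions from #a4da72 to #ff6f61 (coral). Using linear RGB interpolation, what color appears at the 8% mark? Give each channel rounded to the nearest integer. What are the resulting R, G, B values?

(171, 209, 113)

#a4da72 → (164, 218, 114); #ff6f61 → (255, 111, 97).
8% corresponds to t = 0.08.
R = 164 + 0.08 × (255 − 164) = 164 + 0.08 × 91 = 171.28 → 171
G = 218 + 0.08 × (111 − 218) = 218 + 0.08 × -107 = 209.44 → 209
B = 114 + 0.08 × (97 − 114) = 114 + 0.08 × -17 = 112.64 → 113
So the blended color is (171, 209, 113), about #abd171.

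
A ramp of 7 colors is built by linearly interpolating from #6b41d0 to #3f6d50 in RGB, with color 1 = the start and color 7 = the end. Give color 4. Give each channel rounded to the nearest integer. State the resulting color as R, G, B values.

With 7 swatches and endpoints inclusive, swatch 4 sits at t = (4 − 1)/(7 − 1) = 3/6 ≈ 0.5.
#6b41d0 → (107, 65, 208); #3f6d50 → (63, 109, 80).
R = 107 + 0.5 × (63 − 107) = 85 → 85
G = 65 + 0.5 × (109 − 65) = 87 → 87
B = 208 + 0.5 × (80 − 208) = 144 → 144

(85, 87, 144)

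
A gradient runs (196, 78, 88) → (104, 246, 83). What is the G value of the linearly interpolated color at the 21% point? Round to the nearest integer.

G = 78 + 0.21 × (246 − 78) = 113.28 → 113

113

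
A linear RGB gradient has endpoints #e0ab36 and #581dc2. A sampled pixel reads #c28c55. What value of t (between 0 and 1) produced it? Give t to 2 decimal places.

Invert the lerp on the G channel (largest span, 142): t = (140 − 171) / (29 − 171) = -31/-142 = 0.21831.
Check on R: (194 − 224)/(88 − 224) = 0.2206 ✓

0.22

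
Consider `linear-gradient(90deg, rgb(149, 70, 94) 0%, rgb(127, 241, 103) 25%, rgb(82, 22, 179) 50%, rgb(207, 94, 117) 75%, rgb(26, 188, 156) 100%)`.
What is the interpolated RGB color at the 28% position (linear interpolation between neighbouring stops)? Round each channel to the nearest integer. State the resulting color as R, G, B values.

28% lies between the 25% and 50% stops, so the local fraction is t = (28 − 25)/(50 − 25) = 3/25 ≈ 0.12.
R = 127 + 0.12 × (82 − 127) = 121.6 → 122
G = 241 + 0.12 × (22 − 241) = 214.72 → 215
B = 103 + 0.12 × (179 − 103) = 112.12 → 112

(122, 215, 112)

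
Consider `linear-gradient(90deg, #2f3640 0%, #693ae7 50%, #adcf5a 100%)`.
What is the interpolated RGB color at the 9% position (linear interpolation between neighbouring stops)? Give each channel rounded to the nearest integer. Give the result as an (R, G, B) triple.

9% lies between the 0% and 50% stops, so the local fraction is t = (9 − 0)/(50 − 0) = 9/50 ≈ 0.18.
#2f3640 → (47, 54, 64); #693ae7 → (105, 58, 231).
R = 47 + 0.18 × (105 − 47) = 57.44 → 57
G = 54 + 0.18 × (58 − 54) = 54.72 → 55
B = 64 + 0.18 × (231 − 64) = 94.06 → 94

(57, 55, 94)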